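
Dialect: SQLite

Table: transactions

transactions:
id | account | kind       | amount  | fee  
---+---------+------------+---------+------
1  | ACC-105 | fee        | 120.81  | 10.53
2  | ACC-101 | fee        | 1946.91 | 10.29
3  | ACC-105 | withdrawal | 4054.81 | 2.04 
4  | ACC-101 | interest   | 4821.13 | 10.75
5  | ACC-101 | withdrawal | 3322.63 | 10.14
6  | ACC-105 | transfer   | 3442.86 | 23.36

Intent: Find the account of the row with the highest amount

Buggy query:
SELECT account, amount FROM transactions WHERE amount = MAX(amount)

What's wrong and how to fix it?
Bug: WHERE is evaluated per row; an aggregate over the whole table isn't defined there

Fix: Wrap MAX in a scalar subquery so WHERE compares against a single value

Corrected query:
SELECT account, amount FROM transactions WHERE amount = (SELECT MAX(amount) FROM transactions)

Result:
account | amount 
--------+--------
ACC-101 | 4821.13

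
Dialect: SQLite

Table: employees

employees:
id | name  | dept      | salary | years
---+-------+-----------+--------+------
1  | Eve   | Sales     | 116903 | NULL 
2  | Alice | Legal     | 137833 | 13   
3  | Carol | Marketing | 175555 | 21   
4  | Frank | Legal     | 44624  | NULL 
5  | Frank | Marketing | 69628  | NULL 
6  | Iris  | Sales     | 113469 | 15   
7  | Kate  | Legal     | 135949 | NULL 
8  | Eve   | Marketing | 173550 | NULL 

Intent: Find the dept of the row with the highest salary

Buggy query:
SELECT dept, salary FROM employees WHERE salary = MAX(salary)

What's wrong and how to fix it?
Bug: WHERE is evaluated per row; an aggregate over the whole table isn't defined there

Fix: Use a subquery: WHERE salary = (SELECT MAX(salary) FROM employees)

Corrected query:
SELECT dept, salary FROM employees WHERE salary = (SELECT MAX(salary) FROM employees)

Result:
dept      | salary
----------+-------
Marketing | 175555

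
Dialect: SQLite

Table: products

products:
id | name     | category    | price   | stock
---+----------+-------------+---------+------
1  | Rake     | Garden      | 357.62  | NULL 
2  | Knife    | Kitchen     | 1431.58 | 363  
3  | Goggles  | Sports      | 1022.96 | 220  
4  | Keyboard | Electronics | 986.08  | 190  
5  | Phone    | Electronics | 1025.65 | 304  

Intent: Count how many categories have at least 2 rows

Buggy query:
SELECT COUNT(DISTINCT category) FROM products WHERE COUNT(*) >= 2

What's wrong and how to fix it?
Bug: WHERE filters individual rows, not groups, so a group-level COUNT is invalid there

Fix: Group first with HAVING COUNT(*) >= 2, then COUNT the resulting groups

Corrected query:
SELECT COUNT(*) FROM (SELECT category FROM products GROUP BY category HAVING COUNT(*) >= 2)

Result:
COUNT(*)
--------
1       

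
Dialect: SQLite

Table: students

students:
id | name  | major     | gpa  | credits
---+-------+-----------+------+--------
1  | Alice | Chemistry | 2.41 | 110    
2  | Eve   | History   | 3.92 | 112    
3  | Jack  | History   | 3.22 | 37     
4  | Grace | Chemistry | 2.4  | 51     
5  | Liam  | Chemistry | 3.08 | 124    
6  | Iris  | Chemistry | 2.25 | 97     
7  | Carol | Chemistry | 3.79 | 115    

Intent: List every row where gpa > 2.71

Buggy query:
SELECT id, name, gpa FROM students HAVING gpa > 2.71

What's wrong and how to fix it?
Bug: HAVING filters the output of aggregation, but this query has no GROUP BY and no aggregate functions, so SQLite rejects it (HAVING clause on a non-aggregate query); the condition here is per row

Fix: Replace HAVING with WHERE since the condition applies to individual rows

Corrected query:
SELECT id, name, gpa FROM students WHERE gpa > 2.71

Result:
id | name  | gpa 
---+-------+-----
2  | Eve   | 3.92
3  | Jack  | 3.22
5  | Liam  | 3.08
7  | Carol | 3.79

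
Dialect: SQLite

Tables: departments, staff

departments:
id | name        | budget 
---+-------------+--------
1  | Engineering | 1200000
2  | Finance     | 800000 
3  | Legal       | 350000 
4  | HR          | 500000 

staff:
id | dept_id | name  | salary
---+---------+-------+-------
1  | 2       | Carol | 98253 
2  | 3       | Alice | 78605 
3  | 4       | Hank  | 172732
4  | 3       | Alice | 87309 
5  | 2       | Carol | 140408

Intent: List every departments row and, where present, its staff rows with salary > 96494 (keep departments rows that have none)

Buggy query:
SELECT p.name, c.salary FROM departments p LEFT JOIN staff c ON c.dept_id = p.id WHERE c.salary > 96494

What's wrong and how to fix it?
Bug: A WHERE condition on the right-hand table after LEFT JOIN drops unmatched parents

Fix: Move the right-table condition into the ON clause so unmatched parents are kept

Corrected query:
SELECT p.name, c.salary FROM departments p LEFT JOIN staff c ON c.dept_id = p.id AND c.salary > 96494

Result:
name        | salary
------------+-------
Engineering | NULL  
Finance     | 98253 
Finance     | 140408
Legal       | NULL  
HR          | 172732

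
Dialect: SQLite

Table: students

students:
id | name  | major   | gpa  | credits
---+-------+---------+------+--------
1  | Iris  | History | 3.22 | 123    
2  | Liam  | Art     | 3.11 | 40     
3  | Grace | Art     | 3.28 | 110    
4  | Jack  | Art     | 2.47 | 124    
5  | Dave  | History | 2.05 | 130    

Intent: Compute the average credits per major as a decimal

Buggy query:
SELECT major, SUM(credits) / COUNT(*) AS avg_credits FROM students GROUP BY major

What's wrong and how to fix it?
Bug: SUM(credits) and COUNT(*) are both integers; the division truncates the fractional part

Fix: Multiply by 1.0 (or CAST to REAL) to force floating-point division

Corrected query:
SELECT major, SUM(credits) * 1.0 / COUNT(*) AS avg_credits FROM students GROUP BY major

Result:
major   | avg_credits
--------+------------
Art     | 91.333333  
History | 126.5      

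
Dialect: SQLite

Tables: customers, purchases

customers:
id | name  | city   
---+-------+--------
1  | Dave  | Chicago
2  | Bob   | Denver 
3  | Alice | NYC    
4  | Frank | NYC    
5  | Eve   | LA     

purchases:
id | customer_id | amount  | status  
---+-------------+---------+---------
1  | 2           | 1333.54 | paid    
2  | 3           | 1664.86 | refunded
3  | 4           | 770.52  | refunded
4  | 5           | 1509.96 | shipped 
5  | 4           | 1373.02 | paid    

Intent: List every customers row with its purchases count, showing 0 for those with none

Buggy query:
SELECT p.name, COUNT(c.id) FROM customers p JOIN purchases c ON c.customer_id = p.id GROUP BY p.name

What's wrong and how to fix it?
Bug: An inner join excludes parents with zero children

Fix: Switch to LEFT JOIN to retain unmatched parent rows

Corrected query:
SELECT p.name, COUNT(c.id) FROM customers p LEFT JOIN purchases c ON c.customer_id = p.id GROUP BY p.name

Result:
name  | COUNT(c.id)
------+------------
Alice | 1          
Bob   | 1          
Dave  | 0          
Eve   | 1          
Frank | 2          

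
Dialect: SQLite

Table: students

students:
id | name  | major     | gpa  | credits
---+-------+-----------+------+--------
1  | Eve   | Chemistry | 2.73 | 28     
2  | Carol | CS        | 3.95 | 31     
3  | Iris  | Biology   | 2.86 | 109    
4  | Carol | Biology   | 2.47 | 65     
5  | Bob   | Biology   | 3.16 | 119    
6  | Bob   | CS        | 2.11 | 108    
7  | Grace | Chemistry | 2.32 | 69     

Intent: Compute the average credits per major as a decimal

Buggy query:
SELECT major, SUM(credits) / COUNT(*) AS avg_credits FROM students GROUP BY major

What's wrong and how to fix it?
Bug: SUM(credits) and COUNT(*) are both integers; the division truncates the fractional part

Fix: Multiply by 1.0 (or CAST to REAL) to force floating-point division

Corrected query:
SELECT major, SUM(credits) * 1.0 / COUNT(*) AS avg_credits FROM students GROUP BY major

Result:
major     | avg_credits
----------+------------
Biology   | 97.666667  
CS        | 69.5       
Chemistry | 48.5       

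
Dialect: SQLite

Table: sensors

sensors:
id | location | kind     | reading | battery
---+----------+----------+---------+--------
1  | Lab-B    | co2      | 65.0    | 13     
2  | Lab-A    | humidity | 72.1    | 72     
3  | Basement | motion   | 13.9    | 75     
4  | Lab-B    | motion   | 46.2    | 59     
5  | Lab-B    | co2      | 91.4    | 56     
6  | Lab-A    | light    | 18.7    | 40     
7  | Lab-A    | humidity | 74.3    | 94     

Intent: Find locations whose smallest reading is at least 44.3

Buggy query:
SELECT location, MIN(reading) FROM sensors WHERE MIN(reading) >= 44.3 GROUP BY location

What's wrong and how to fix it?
Bug: Aggregates like MIN are computed per group after WHERE runs

Fix: Replace WHERE with HAVING after the GROUP BY

Corrected query:
SELECT location, MIN(reading) FROM sensors GROUP BY location HAVING MIN(reading) >= 44.3

Result:
location | MIN(reading)
---------+-------------
Lab-B    | 46.2        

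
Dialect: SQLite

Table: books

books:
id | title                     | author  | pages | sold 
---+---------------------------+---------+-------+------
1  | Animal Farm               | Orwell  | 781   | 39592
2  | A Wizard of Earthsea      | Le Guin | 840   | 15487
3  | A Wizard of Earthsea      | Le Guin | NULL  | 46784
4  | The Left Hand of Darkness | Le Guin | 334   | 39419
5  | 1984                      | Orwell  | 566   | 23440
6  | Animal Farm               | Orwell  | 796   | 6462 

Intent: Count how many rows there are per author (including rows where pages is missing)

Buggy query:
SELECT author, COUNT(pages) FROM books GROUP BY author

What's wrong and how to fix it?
Bug: COUNT(pages) skips NULLs, so groups with missing pages are undercounted

Fix: Use COUNT(*) to count all rows regardless of NULL

Corrected query:
SELECT author, COUNT(*) FROM books GROUP BY author

Result:
author  | COUNT(*)
--------+---------
Le Guin | 3       
Orwell  | 3       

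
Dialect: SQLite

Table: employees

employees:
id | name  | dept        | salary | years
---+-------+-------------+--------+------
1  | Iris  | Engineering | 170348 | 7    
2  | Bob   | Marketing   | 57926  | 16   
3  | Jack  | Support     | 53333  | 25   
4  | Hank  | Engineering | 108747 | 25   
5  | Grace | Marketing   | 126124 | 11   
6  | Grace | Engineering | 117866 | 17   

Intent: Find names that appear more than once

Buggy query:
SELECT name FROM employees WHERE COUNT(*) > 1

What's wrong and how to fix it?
Bug: COUNT(*) is an aggregate and cannot be used in WHERE

Fix: Group first, then use HAVING for the count condition

Corrected query:
SELECT name FROM employees GROUP BY name HAVING COUNT(*) > 1

Result:
name 
-----
Grace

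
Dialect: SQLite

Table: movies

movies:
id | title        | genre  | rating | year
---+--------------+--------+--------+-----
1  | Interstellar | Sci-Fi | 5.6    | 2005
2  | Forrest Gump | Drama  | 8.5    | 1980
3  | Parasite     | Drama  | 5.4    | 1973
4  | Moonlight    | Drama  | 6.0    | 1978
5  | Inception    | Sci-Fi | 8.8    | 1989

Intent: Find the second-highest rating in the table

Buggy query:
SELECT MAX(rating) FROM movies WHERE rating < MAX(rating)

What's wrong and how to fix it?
Bug: The inner MAX is an aggregate inside WHERE, which is not allowed

Fix: Put the inner MAX in a scalar subquery

Corrected query:
SELECT MAX(rating) FROM movies WHERE rating < (SELECT MAX(rating) FROM movies)

Result:
MAX(rating)
-----------
8.5        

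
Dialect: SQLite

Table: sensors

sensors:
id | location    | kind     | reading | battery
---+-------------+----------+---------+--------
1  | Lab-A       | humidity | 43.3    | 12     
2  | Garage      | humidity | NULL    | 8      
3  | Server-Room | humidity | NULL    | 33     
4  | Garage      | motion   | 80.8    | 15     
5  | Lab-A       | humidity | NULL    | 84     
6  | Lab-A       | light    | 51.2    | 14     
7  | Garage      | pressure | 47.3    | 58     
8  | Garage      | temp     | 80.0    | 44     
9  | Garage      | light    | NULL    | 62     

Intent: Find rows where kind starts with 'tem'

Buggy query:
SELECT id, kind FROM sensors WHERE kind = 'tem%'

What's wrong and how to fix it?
Bug: '=' compares the literal string including the % character; pattern matching needs LIKE

Fix: Replace '=' with LIKE so 'tem%' is treated as a pattern

Corrected query:
SELECT id, kind FROM sensors WHERE kind LIKE 'tem%'

Result:
id | kind
---+-----
8  | temp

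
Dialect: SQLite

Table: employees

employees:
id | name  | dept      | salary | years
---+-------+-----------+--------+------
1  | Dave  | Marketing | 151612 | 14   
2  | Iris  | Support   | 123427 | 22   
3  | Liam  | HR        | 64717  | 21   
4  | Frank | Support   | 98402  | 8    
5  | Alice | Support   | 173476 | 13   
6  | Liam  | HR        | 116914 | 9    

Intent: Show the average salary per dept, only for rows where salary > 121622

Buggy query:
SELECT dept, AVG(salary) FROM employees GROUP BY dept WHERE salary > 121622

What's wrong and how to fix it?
Bug: WHERE cannot follow GROUP BY

Fix: Place WHERE between FROM and GROUP BY

Corrected query:
SELECT dept, AVG(salary) FROM employees WHERE salary > 121622 GROUP BY dept

Result:
dept      | AVG(salary)
----------+------------
Marketing | 151612     
Support   | 148451.5   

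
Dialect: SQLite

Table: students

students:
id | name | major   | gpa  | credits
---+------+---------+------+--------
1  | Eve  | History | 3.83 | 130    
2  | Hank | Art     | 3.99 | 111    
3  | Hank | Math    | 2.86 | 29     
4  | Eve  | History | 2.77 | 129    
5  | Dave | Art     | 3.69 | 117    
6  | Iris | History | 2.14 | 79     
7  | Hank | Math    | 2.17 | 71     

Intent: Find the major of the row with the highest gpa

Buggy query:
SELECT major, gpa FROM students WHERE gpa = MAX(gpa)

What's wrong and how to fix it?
Bug: MAX(gpa) is an aggregate and cannot be used directly in WHERE

Fix: Use a subquery: WHERE gpa = (SELECT MAX(gpa) FROM students)

Corrected query:
SELECT major, gpa FROM students WHERE gpa = (SELECT MAX(gpa) FROM students)

Result:
major | gpa 
------+-----
Art   | 3.99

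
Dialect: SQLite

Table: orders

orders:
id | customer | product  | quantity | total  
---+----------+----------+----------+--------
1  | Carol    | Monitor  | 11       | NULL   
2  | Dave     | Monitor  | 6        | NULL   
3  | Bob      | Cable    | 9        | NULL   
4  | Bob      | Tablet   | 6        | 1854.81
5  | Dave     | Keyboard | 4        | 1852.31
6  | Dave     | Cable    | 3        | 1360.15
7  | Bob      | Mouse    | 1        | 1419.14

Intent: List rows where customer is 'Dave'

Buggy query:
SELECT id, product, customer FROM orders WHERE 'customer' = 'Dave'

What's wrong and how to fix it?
Bug: Single quotes denote string literals in SQL; the column name is being compared as a constant string

Fix: Reference the column as customer without single quotes

Corrected query:
SELECT id, product, customer FROM orders WHERE customer = 'Dave'

Result:
id | product  | customer
---+----------+---------
2  | Monitor  | Dave    
5  | Keyboard | Dave    
6  | Cable    | Dave    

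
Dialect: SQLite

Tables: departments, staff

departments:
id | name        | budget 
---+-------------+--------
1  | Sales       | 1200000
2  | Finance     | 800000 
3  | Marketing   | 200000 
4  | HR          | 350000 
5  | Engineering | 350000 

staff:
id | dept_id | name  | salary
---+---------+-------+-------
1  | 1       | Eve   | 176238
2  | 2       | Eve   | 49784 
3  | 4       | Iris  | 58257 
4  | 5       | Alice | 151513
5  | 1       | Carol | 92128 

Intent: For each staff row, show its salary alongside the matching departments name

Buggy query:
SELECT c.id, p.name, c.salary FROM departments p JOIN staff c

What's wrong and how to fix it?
Bug: Missing join condition: each staff row is matched to all departments rows instead of just its own

Fix: Add ON c.dept_id = p.id to the JOIN

Corrected query:
SELECT c.id, p.name, c.salary FROM departments p JOIN staff c ON c.dept_id = p.id

Result:
id | name        | salary
---+-------------+-------
1  | Sales       | 176238
2  | Finance     | 49784 
3  | HR          | 58257 
4  | Engineering | 151513
5  | Sales       | 92128 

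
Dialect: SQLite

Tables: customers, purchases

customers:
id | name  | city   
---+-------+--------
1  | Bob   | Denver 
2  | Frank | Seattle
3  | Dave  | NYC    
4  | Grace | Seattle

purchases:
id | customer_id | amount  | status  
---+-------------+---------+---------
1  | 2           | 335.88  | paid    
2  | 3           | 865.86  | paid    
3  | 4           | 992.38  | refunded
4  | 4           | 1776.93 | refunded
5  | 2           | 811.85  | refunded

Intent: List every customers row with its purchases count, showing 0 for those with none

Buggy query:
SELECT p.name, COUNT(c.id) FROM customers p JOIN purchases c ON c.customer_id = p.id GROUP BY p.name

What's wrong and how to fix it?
Bug: An inner join excludes parents with zero children

Fix: Switch to LEFT JOIN to retain unmatched parent rows

Corrected query:
SELECT p.name, COUNT(c.id) FROM customers p LEFT JOIN purchases c ON c.customer_id = p.id GROUP BY p.name

Result:
name  | COUNT(c.id)
------+------------
Bob   | 0          
Dave  | 1          
Frank | 2          
Grace | 2          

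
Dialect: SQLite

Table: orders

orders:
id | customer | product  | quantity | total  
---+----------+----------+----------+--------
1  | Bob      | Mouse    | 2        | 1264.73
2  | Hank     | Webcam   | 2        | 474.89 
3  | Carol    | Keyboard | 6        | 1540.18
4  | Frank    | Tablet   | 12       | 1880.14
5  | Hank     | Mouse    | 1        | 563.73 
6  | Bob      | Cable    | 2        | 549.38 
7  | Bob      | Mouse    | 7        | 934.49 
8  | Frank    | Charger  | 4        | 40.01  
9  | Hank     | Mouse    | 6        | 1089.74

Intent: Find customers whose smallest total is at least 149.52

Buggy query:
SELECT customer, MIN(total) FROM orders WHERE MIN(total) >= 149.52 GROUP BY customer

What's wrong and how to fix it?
Bug: Aggregates like MIN are computed per group after WHERE runs

Fix: Replace WHERE with HAVING after the GROUP BY

Corrected query:
SELECT customer, MIN(total) FROM orders GROUP BY customer HAVING MIN(total) >= 149.52

Result:
customer | MIN(total)
---------+-----------
Bob      | 549.38    
Carol    | 1540.18   
Hank     | 474.89    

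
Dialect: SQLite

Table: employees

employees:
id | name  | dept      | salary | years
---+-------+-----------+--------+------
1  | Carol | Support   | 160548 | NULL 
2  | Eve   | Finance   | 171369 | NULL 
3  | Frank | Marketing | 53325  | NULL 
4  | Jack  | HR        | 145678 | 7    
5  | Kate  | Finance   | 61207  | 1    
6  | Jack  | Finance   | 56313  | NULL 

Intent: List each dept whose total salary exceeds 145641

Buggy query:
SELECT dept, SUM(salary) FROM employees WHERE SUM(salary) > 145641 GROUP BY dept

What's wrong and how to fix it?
Bug: Aggregate functions cannot appear in a WHERE clause

Fix: Move the aggregate condition to a HAVING clause

Corrected query:
SELECT dept, SUM(salary) FROM employees GROUP BY dept HAVING SUM(salary) > 145641

Result:
dept    | SUM(salary)
--------+------------
Finance | 288889     
HR      | 145678     
Support | 160548     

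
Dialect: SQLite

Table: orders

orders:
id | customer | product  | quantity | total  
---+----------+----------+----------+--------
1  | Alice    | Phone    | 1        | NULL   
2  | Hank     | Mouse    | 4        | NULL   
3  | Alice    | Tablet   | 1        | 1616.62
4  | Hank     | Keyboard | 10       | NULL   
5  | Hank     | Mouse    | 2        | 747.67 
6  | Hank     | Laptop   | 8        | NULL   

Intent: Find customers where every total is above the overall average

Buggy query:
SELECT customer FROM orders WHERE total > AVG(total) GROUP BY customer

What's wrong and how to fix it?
Bug: AVG() is an aggregate; it can't sit directly in WHERE

Fix: Use a subquery for AVG and a HAVING MIN(...) filter so the condition holds for every row in the group

Corrected query:
SELECT customer FROM orders GROUP BY customer HAVING MIN(total) > (SELECT AVG(total) FROM orders)

Result:
customer
--------
Alice   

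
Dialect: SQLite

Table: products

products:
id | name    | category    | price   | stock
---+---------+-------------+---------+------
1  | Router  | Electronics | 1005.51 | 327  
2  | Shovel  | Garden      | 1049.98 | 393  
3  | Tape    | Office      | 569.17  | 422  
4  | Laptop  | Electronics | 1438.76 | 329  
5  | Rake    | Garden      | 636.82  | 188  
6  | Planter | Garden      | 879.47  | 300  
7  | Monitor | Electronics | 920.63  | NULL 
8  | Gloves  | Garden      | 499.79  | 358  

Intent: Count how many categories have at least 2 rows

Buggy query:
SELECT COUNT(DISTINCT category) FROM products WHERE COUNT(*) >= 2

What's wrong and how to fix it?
Bug: WHERE filters individual rows, not groups, so a group-level COUNT is invalid there

Fix: Use a subquery that GROUPs and filters with HAVING, then count its rows

Corrected query:
SELECT COUNT(*) FROM (SELECT category FROM products GROUP BY category HAVING COUNT(*) >= 2)

Result:
COUNT(*)
--------
2       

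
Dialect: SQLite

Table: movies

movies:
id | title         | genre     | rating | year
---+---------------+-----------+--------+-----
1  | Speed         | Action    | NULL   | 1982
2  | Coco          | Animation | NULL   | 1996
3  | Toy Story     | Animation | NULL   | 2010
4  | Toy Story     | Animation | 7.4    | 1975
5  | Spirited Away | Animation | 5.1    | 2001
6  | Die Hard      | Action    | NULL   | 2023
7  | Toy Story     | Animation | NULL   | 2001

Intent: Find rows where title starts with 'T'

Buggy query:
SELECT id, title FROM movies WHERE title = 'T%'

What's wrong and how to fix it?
Bug: Wildcards only work with LIKE; '=' treats '%' as a literal character

Fix: Replace '=' with LIKE so 'T%' is treated as a pattern

Corrected query:
SELECT id, title FROM movies WHERE title LIKE 'T%'

Result:
id | title    
---+----------
3  | Toy Story
4  | Toy Story
7  | Toy Story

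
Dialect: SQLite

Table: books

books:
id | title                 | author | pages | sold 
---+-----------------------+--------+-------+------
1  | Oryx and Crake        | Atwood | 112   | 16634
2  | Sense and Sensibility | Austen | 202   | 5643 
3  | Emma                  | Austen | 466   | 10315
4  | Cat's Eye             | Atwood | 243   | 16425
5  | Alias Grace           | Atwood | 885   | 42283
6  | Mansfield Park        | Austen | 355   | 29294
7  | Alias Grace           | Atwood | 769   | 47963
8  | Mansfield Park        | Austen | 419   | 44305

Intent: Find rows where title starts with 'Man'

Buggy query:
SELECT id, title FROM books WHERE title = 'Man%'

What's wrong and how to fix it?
Bug: '=' compares the literal string including the % character; pattern matching needs LIKE

Fix: Use LIKE for wildcard pattern matching

Corrected query:
SELECT id, title FROM books WHERE title LIKE 'Man%'

Result:
id | title         
---+---------------
6  | Mansfield Park
8  | Mansfield Park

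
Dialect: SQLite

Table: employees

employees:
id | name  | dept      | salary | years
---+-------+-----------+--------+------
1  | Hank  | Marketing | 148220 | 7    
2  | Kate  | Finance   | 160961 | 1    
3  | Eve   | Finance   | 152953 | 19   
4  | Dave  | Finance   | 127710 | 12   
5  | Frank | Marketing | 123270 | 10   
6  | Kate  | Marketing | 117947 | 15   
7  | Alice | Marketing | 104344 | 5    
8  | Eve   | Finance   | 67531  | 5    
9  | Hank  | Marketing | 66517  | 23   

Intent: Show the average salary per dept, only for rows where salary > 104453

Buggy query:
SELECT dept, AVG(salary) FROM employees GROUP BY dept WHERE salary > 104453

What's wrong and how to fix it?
Bug: WHERE cannot follow GROUP BY

Fix: Move the WHERE clause before GROUP BY

Corrected query:
SELECT dept, AVG(salary) FROM employees WHERE salary > 104453 GROUP BY dept

Result:
dept      | AVG(salary)  
----------+--------------
Finance   | 147208       
Marketing | 129812.333333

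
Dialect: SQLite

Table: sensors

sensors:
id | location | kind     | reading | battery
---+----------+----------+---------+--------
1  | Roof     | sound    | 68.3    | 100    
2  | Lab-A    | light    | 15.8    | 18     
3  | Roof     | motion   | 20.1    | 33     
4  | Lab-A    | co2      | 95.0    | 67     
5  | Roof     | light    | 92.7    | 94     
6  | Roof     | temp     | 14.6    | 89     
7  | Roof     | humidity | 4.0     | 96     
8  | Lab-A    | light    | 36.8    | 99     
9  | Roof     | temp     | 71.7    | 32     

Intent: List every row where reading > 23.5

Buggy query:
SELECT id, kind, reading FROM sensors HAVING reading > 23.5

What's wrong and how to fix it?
Bug: HAVING filters the output of aggregation, but this query has no GROUP BY and no aggregate functions, so SQLite rejects it (HAVING clause on a non-aggregate query); the condition here is per row

Fix: Use WHERE for row-level filtering

Corrected query:
SELECT id, kind, reading FROM sensors WHERE reading > 23.5

Result:
id | kind  | reading
---+-------+--------
1  | sound | 68.3   
4  | co2   | 95     
5  | light | 92.7   
8  | light | 36.8   
9  | temp  | 71.7   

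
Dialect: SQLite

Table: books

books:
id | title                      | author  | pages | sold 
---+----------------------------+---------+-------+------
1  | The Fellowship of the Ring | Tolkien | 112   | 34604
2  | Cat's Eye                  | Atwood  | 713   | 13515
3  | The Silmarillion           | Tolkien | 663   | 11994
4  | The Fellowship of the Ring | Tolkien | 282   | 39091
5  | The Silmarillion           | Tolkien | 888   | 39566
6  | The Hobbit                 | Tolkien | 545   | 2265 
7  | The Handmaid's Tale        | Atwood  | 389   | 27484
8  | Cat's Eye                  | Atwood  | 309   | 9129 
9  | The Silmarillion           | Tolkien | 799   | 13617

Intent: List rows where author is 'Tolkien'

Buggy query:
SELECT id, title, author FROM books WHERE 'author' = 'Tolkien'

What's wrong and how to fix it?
Bug: Single quotes denote string literals in SQL; the column name is being compared as a constant string

Fix: Remove the quotes around the column name (or use double quotes for an identifier)

Corrected query:
SELECT id, title, author FROM books WHERE author = 'Tolkien'

Result:
id | title                      | author 
---+----------------------------+--------
1  | The Fellowship of the Ring | Tolkien
3  | The Silmarillion           | Tolkien
4  | The Fellowship of the Ring | Tolkien
5  | The Silmarillion           | Tolkien
6  | The Hobbit                 | Tolkien
9  | The Silmarillion           | Tolkien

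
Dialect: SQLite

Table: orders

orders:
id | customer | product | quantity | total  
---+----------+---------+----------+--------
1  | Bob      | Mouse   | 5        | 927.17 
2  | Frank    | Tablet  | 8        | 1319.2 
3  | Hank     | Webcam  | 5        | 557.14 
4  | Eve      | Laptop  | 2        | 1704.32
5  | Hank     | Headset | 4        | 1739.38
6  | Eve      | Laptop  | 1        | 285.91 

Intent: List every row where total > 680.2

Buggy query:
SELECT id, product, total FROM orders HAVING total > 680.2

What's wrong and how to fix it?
Bug: This is a non-aggregate query (no GROUP BY, no aggregates), so in SQLite the HAVING clause is invalid here; a row-level condition belongs in WHERE

Fix: Use WHERE for row-level filtering

Corrected query:
SELECT id, product, total FROM orders WHERE total > 680.2

Result:
id | product | total  
---+---------+--------
1  | Mouse   | 927.17 
2  | Tablet  | 1319.2 
4  | Laptop  | 1704.32
5  | Headset | 1739.38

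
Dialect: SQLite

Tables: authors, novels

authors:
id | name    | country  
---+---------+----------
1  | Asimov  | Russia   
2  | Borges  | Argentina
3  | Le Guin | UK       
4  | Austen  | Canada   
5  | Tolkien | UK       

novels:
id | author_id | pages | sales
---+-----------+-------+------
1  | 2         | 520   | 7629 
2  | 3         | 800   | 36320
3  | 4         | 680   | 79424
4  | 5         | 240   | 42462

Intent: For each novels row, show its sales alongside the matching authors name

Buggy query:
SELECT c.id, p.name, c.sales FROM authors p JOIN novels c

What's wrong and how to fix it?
Bug: Missing join condition: each novels row is matched to all authors rows instead of just its own

Fix: Add ON c.author_id = p.id to the JOIN

Corrected query:
SELECT c.id, p.name, c.sales FROM authors p JOIN novels c ON c.author_id = p.id

Result:
id | name    | sales
---+---------+------
1  | Borges  | 7629 
2  | Le Guin | 36320
3  | Austen  | 79424
4  | Tolkien | 42462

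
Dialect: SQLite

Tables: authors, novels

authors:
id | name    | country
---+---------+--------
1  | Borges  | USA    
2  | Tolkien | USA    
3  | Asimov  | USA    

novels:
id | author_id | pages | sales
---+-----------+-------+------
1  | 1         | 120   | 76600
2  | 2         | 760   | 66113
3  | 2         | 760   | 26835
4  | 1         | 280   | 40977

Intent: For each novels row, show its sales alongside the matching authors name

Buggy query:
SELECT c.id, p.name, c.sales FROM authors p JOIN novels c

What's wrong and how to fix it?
Bug: Missing join condition: each novels row is matched to all authors rows instead of just its own

Fix: Add ON c.author_id = p.id to the JOIN

Corrected query:
SELECT c.id, p.name, c.sales FROM authors p JOIN novels c ON c.author_id = p.id

Result:
id | name    | sales
---+---------+------
1  | Borges  | 76600
2  | Tolkien | 66113
3  | Tolkien | 26835
4  | Borges  | 40977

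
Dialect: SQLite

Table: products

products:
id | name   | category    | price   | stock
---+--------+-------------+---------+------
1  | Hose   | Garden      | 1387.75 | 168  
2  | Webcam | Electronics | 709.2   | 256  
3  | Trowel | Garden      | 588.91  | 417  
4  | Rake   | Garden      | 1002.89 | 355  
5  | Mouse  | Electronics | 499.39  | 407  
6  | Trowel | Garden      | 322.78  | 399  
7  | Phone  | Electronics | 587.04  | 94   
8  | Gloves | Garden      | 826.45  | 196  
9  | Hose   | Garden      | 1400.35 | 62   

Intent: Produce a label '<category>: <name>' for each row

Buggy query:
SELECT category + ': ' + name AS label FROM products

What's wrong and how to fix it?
Bug: SQLite uses || for string concatenation; + coerces text to numbers (yielding 0)

Fix: Use the || operator for string concatenation

Corrected query:
SELECT category || ': ' || name AS label FROM products

Result:
label              
-------------------
Garden: Hose       
Electronics: Webcam
Garden: Trowel     
Garden: Rake       
Electronics: Mouse 
Garden: Trowel     
Electronics: Phone 
Garden: Gloves     
Garden: Hose       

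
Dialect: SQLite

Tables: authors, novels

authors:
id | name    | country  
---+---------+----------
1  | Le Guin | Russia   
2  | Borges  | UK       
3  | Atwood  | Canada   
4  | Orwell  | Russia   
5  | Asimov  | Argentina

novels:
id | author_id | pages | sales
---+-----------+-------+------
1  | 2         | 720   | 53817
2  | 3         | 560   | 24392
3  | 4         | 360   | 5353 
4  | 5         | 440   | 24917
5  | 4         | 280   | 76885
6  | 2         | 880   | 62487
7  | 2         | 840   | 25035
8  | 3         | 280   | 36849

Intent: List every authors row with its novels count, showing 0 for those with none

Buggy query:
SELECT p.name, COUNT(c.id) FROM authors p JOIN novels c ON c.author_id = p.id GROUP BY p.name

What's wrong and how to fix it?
Bug: INNER JOIN drops authors rows that have no matching novels rows

Fix: Switch to LEFT JOIN to retain unmatched parent rows

Corrected query:
SELECT p.name, COUNT(c.id) FROM authors p LEFT JOIN novels c ON c.author_id = p.id GROUP BY p.name

Result:
name    | COUNT(c.id)
--------+------------
Asimov  | 1          
Atwood  | 2          
Borges  | 3          
Le Guin | 0          
Orwell  | 2          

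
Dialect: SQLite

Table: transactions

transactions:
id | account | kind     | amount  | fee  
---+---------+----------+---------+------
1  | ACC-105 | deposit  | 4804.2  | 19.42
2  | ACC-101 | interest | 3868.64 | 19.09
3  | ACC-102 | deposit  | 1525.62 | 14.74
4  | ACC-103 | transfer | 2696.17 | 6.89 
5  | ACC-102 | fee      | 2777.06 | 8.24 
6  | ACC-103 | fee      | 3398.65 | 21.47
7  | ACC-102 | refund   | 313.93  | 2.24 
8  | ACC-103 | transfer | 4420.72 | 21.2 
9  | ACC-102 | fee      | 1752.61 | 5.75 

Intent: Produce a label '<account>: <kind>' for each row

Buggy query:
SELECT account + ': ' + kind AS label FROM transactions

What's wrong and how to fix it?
Bug: SQLite uses || for string concatenation; + coerces text to numbers (yielding 0)

Fix: Use the || operator for string concatenation

Corrected query:
SELECT account || ': ' || kind AS label FROM transactions

Result:
label            
-----------------
ACC-105: deposit 
ACC-101: interest
ACC-102: deposit 
ACC-103: transfer
ACC-102: fee     
ACC-103: fee     
ACC-102: refund  
ACC-103: transfer
ACC-102: fee     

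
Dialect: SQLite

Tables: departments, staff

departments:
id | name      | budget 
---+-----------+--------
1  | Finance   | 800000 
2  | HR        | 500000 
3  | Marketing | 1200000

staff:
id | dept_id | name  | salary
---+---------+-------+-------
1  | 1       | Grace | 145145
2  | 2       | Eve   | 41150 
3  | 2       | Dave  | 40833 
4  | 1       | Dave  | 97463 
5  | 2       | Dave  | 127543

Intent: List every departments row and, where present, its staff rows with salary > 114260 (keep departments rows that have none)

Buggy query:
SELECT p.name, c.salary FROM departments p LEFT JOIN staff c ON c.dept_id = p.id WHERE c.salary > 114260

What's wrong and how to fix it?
Bug: Filtering c.salary in WHERE discards the NULL rows produced by LEFT JOIN, turning it into an inner join

Fix: Put 'c.salary > 114260' in the JOIN's ON clause instead of WHERE

Corrected query:
SELECT p.name, c.salary FROM departments p LEFT JOIN staff c ON c.dept_id = p.id AND c.salary > 114260

Result:
name      | salary
----------+-------
Finance   | 145145
HR        | 127543
Marketing | NULL  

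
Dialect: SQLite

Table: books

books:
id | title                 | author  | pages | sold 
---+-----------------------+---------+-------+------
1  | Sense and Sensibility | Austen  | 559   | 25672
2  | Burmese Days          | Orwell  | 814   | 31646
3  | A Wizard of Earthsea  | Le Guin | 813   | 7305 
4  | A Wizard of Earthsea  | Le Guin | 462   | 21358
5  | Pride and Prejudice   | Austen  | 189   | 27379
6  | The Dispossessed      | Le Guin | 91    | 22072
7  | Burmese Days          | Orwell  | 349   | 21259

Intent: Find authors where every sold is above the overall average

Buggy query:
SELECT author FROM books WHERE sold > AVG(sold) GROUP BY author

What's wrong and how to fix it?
Bug: AVG() is an aggregate; it can't sit directly in WHERE

Fix: Compute the overall average in a scalar subquery and compare each group's MIN against it in HAVING

Corrected query:
SELECT author FROM books GROUP BY author HAVING MIN(sold) > (SELECT AVG(sold) FROM books)

Result:
author
------
Austen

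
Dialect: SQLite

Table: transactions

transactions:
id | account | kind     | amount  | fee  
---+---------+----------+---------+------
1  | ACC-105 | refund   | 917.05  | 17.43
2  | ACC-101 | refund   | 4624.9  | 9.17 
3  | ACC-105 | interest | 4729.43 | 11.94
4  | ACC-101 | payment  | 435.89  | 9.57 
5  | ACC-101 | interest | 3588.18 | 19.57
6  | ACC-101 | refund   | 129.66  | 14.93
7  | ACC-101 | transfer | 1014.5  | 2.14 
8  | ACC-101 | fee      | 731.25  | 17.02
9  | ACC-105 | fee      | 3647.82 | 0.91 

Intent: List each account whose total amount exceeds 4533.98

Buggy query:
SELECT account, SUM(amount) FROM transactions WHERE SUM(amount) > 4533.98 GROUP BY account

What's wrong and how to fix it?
Bug: WHERE runs before GROUP BY, so aggregates aren't available there

Fix: Move the aggregate condition to a HAVING clause

Corrected query:
SELECT account, SUM(amount) FROM transactions GROUP BY account HAVING SUM(amount) > 4533.98

Result:
account | SUM(amount)
--------+------------
ACC-101 | 10524.38   
ACC-105 | 9294.3     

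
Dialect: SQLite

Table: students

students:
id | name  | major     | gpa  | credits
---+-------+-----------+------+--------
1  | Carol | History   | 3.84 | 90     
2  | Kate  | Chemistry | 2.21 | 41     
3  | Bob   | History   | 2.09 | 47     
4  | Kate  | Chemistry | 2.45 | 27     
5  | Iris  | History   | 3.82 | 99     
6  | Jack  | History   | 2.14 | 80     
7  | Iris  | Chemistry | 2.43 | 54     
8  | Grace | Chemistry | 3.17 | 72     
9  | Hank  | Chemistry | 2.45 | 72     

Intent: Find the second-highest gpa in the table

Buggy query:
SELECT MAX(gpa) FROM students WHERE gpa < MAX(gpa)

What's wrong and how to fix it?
Bug: The inner MAX is an aggregate inside WHERE, which is not allowed

Fix: Put the inner MAX in a scalar subquery

Corrected query:
SELECT MAX(gpa) FROM students WHERE gpa < (SELECT MAX(gpa) FROM students)

Result:
MAX(gpa)
--------
3.82    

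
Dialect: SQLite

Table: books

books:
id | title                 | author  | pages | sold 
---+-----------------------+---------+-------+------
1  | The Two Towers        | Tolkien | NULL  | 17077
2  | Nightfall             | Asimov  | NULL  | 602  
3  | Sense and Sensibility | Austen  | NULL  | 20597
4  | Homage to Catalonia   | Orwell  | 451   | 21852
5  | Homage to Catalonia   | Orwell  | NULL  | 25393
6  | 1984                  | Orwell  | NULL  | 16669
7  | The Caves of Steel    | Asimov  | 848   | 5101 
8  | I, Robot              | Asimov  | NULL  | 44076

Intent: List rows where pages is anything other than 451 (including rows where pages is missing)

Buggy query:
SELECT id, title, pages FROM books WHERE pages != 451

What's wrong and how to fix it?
Bug: 'pages != 451' is unknown when pages is NULL, so NULL rows are silently excluded

Fix: Handle NULL separately with IS NULL alongside the inequality

Corrected query:
SELECT id, title, pages FROM books WHERE pages != 451 OR pages IS NULL

Result:
id | title                 | pages
---+-----------------------+------
1  | The Two Towers        | NULL 
2  | Nightfall             | NULL 
3  | Sense and Sensibility | NULL 
5  | Homage to Catalonia   | NULL 
6  | 1984                  | NULL 
7  | The Caves of Steel    | 848  
8  | I, Robot              | NULL 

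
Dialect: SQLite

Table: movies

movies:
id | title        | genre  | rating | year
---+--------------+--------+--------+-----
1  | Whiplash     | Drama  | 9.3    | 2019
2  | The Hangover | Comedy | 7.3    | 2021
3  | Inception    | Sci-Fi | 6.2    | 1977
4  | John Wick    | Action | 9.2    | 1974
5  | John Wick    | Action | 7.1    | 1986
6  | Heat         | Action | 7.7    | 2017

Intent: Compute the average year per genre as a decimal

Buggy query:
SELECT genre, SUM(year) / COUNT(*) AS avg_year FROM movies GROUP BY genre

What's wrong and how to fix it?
Bug: SUM(year) and COUNT(*) are both integers; the division truncates the fractional part

Fix: Cast one side to REAL so the division keeps the fractional part

Corrected query:
SELECT genre, SUM(year) * 1.0 / COUNT(*) AS avg_year FROM movies GROUP BY genre

Result:
genre  | avg_year   
-------+------------
Action | 1992.333333
Comedy | 2021       
Drama  | 2019       
Sci-Fi | 1977       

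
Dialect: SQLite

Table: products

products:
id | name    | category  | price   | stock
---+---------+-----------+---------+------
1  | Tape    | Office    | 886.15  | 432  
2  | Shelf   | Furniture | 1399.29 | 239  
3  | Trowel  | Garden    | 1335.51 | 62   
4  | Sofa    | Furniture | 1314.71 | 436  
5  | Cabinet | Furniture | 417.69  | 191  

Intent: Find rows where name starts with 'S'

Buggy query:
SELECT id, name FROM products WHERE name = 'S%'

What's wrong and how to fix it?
Bug: '=' compares the literal string including the % character; pattern matching needs LIKE

Fix: Use LIKE for wildcard pattern matching

Corrected query:
SELECT id, name FROM products WHERE name LIKE 'S%'

Result:
id | name 
---+------
2  | Shelf
4  | Sofa 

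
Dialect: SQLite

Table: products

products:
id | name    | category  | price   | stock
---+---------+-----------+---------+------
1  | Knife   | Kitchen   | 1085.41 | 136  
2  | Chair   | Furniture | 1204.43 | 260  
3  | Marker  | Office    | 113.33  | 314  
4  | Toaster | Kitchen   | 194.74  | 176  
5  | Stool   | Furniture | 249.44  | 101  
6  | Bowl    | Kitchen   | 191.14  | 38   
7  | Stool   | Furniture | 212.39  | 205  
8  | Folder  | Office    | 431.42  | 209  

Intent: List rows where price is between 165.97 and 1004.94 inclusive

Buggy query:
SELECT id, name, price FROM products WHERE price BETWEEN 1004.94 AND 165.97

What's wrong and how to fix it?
Bug: BETWEEN expects the lower bound first; with 1004.94 AND 165.97 the range is empty

Fix: Write BETWEEN 165.97 AND 1004.94

Corrected query:
SELECT id, name, price FROM products WHERE price BETWEEN 165.97 AND 1004.94

Result:
id | name    | price 
---+---------+-------
4  | Toaster | 194.74
5  | Stool   | 249.44
6  | Bowl    | 191.14
7  | Stool   | 212.39
8  | Folder  | 431.42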